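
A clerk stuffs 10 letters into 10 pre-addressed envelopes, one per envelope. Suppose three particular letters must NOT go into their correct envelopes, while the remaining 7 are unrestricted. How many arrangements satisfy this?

Let A_j be the event that the j-th constrained one is fixed. By inclusion-exclusion over the 3 events:
Σ_{j=0}^{3} (-1)^j C(3,j)(10-j)!
= C(3,0)·10! - C(3,1)·9! + C(3,2)·8! - C(3,3)·7!
= 3628800 - 1088640 + 120960 - 5040
= 2656080

2656080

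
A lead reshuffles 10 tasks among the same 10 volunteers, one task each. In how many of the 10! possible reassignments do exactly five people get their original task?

11088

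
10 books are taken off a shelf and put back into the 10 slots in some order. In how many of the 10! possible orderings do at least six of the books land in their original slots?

2176

# with exactly i fixed is C(10,i)·!(10-i); sum over i=6..10:
  i=6: C(10,6)·!4 = 210·9 = 1890
  i=7: C(10,7)·!3 = 120·2 = 240
  i=8: C(10,8)·!2 = 45·1 = 45
  i=9: C(10,9)·!1 = 10·0 = 0
  i=10: C(10,10)·!0 = 1·1 = 1
Total = 2176.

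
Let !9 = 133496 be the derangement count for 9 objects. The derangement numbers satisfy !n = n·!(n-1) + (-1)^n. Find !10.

!10 = 10·133496 + 1 = 1334961.

1334961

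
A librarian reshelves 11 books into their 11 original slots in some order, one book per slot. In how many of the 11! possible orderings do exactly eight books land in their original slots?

Pick the 8 fixed positions: C(11,8) = 165 ways.
The other 3 form a derangement: !3 = 2.
Total: 165 × 2 = 330.

330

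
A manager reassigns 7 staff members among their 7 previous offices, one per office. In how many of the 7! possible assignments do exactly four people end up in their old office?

Pick the 4 fixed positions: C(7,4) = 35 ways.
The other 3 form a derangement: !3 = 2.
Total: 35 × 2 = 70.

70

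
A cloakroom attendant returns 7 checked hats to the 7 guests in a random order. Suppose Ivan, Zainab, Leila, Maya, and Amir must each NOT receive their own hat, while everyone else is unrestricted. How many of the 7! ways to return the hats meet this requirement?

2428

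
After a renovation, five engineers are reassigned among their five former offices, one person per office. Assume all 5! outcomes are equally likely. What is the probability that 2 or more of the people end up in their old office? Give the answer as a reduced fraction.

31/120

Favorable outcomes: Σ_{i≥2} C(5,i)·!(5-i) = 10·2 + 10·1 + 5·0 + 1·1 = 31.
Total outcomes: 5! = 120.
Probability = 31/120 = 31/120.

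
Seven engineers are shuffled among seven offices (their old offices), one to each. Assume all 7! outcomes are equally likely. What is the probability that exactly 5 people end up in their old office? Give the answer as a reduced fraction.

1/240

Favorable outcomes: C(7,5)·!2 = 21·1 = 21.
Total outcomes: 7! = 5040.
Probability = 21/5040 = 1/240.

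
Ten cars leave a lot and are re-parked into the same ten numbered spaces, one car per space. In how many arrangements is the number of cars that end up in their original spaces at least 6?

2176

Sum C(10,i)·!(10-i) for i = 6..10:
  i=6: C(10,6)·!4 = 210·9 = 1890
  i=7: C(10,7)·!3 = 120·2 = 240
  i=8: C(10,8)·!2 = 45·1 = 45
  i=9: C(10,9)·!1 = 10·0 = 0
  i=10: C(10,10)·!0 = 1·1 = 1
Total = 2176.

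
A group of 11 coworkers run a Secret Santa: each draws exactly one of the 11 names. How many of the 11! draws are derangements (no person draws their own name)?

14684570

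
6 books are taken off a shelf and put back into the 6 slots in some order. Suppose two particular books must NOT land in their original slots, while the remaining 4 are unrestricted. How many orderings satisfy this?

504

Inclusion-exclusion on the 2 forbidden self-matches:
Σ_{j=0}^{2} (-1)^j C(2,j)(6-j)!
= C(2,0)·6! - C(2,1)·5! + C(2,2)·4!
= 720 - 240 + 24
= 504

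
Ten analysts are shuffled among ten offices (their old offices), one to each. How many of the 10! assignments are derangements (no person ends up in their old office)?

1334961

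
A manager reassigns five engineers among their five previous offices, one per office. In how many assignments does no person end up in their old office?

44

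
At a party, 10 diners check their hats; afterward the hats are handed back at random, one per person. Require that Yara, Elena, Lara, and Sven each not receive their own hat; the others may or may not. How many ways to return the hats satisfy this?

Let A_j be the event that the j-th constrained one is fixed. By inclusion-exclusion over the 4 events:
Σ_{j=0}^{4} (-1)^j C(4,j)(10-j)!
= C(4,0)·10! - C(4,1)·9! + C(4,2)·8! - C(4,3)·7! + C(4,4)·6!
= 3628800 - 1451520 + 241920 - 20160 + 720
= 2399760

2399760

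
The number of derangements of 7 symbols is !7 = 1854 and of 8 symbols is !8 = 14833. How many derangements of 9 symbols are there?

!9 = (9-1)·(!8 + !7) = 8·(14833 + 1854) = 8·16687 = 133496.

133496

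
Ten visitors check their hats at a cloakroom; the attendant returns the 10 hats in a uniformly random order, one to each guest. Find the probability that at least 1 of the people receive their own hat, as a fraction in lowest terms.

28319/44800

Favorable outcomes: Σ_{i≥1} C(10,i)·!(10-i) = 10·133496 + 45·14833 + 120·1854 + 210·265 + 252·44 + 210·9 + 120·2 + 45·1 + 10·0 + 1·1 = 2293839.
Total outcomes: 10! = 3628800.
Probability = 2293839/3628800 = 28319/44800.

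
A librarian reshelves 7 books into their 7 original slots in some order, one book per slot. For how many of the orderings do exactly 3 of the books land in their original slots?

315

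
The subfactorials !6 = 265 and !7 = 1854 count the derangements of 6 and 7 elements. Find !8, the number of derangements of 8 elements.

14833

!8 = (8-1)·(!7 + !6) = 7·(1854 + 265) = 7·2119 = 14833.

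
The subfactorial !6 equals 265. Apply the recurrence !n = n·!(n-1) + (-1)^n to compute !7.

1854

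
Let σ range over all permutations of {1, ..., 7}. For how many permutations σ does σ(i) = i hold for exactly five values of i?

21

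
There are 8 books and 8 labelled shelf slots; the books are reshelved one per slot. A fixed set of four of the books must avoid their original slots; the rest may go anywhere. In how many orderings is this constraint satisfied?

Inclusion-exclusion on the 4 forbidden self-matches:
Σ_{j=0}^{4} (-1)^j C(4,j)(8-j)!
= C(4,0)·8! - C(4,1)·7! + C(4,2)·6! - C(4,3)·5! + C(4,4)·4!
= 40320 - 20160 + 4320 - 480 + 24
= 24024

24024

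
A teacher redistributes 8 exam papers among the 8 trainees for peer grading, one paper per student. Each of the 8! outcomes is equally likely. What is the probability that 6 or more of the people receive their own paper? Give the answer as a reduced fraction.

29/40320

Favorable outcomes: Σ_{i≥6} C(8,i)·!(8-i) = 28·1 + 8·0 + 1·1 = 29.
Total outcomes: 8! = 40320.
Probability = 29/40320 = 29/40320.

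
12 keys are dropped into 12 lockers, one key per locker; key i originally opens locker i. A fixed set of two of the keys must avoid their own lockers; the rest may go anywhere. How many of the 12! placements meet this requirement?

402796800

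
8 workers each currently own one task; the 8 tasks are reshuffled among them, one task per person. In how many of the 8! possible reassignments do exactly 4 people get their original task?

630

Pick the 4 fixed positions: C(8,4) = 70 ways.
The remaining 4 must be deranged: !4 = 9.
Total: 70 × 9 = 630.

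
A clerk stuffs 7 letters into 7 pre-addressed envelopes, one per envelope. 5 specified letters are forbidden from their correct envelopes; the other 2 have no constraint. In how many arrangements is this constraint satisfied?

Let A_j be the event that the j-th constrained one is fixed. By inclusion-exclusion over the 5 events:
Σ_{j=0}^{5} (-1)^j C(5,j)(7-j)!
= C(5,0)·7! - C(5,1)·6! + C(5,2)·5! - C(5,3)·4! + C(5,4)·3! - C(5,5)·2!
= 5040 - 3600 + 1200 - 240 + 30 - 2
= 2428

2428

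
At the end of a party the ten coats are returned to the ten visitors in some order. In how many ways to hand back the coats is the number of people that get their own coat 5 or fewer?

3626624

# with exactly i fixed is C(10,i)·!(10-i); sum over i=0..5:
  i=0: C(10,0)·!10 = 1·1334961 = 1334961
  i=1: C(10,1)·!9 = 10·133496 = 1334960
  i=2: C(10,2)·!8 = 45·14833 = 667485
  i=3: C(10,3)·!7 = 120·1854 = 222480
  i=4: C(10,4)·!6 = 210·265 = 55650
  i=5: C(10,5)·!5 = 252·44 = 11088
Total = 3626624.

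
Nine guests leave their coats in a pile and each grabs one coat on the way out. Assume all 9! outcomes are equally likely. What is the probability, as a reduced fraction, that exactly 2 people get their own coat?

103/560

Favorable outcomes: C(9,2)·!7 = 36·1854 = 66744.
Total outcomes: 9! = 362880.
Probability = 66744/362880 = 103/560.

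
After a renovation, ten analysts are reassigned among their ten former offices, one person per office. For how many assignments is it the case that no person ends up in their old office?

By inclusion-exclusion, !10 = Σ (-1)^k · 10!/k! for k=0..10
= 10! - 10!/1! + 10!/2! - 10!/3! + 10!/4! - 10!/5! + 10!/6! - 10!/7! + 10!/8! - 10!/9! + 10!/10!
= 3628800 - 3628800 + 1814400 - 604800 + 151200 - 30240 + 5040 - 720 + 90 - 10 + 1
= 1334961

1334961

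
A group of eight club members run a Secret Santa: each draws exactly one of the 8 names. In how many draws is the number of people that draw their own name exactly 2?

7420

Pick the 2 fixed positions: C(8,2) = 28 ways.
The other 6 form a derangement: !6 = 265.
Total: 28 × 265 = 7420.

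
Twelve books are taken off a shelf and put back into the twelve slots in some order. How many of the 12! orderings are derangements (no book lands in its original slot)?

The subfactorial !12 = [12!/e] (nearest integer).
12! = 479001600, and 479001600/e ≈ 176214840.93, so !12 = 176214841.

176214841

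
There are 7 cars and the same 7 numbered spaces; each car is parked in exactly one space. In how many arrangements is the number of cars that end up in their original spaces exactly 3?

Pick the 3 fixed positions: C(7,3) = 35 ways.
The remaining 4 must be deranged: !4 = 9.
Total: 35 × 9 = 315.

315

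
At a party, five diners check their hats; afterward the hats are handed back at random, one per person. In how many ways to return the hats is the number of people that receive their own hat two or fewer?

Sum C(5,i)·!(5-i) for i = 0..2:
  i=0: C(5,0)·!5 = 1·44 = 44
  i=1: C(5,1)·!4 = 5·9 = 45
  i=2: C(5,2)·!3 = 10·2 = 20
Total = 109.

109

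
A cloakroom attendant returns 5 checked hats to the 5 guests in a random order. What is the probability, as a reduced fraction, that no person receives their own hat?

11/30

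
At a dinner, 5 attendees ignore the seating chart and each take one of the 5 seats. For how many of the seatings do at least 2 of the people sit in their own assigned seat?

31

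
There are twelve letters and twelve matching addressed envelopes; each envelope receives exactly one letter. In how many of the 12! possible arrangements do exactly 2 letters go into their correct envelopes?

88107426

Choose which 2 of the 12 are fixed: C(12,2) = 66.
The remaining 10 must be deranged: !10 = 1334961.
Total: 66 × 1334961 = 88107426.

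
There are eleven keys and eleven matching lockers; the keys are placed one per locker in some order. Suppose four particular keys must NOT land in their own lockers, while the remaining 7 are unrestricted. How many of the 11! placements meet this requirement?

Let A_j be the event that the j-th constrained one is fixed. By inclusion-exclusion over the 4 events:
Σ_{j=0}^{4} (-1)^j C(4,j)(11-j)!
= C(4,0)·11! - C(4,1)·10! + C(4,2)·9! - C(4,3)·8! + C(4,4)·7!
= 39916800 - 14515200 + 2177280 - 161280 + 5040
= 27422640

27422640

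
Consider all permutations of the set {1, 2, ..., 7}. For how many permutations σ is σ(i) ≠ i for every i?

1854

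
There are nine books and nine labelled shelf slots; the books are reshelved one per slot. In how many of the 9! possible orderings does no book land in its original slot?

133496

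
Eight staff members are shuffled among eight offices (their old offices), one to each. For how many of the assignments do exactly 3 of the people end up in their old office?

Choose which 3 of the 8 are fixed: C(8,3) = 56.
The other 5 form a derangement: !5 = 44.
Total: 56 × 44 = 2464.

2464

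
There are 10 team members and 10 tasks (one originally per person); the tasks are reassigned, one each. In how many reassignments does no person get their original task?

1334961

Use !n = (n-1)(!(n-1) + !(n-2)).
!10 = 9·(133496 + 14833) = 9·148329 = 1334961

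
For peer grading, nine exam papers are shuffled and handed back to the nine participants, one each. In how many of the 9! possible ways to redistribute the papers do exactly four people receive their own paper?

5544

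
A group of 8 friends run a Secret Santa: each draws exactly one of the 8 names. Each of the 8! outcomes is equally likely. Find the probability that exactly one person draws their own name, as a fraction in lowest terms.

Favorable outcomes: C(8,1)·!7 = 8·1854 = 14832.
Total outcomes: 8! = 40320.
Probability = 14832/40320 = 103/280.

103/280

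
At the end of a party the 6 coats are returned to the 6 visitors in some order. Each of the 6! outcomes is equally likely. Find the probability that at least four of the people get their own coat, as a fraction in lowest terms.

1/45

Favorable outcomes: Σ_{i≥4} C(6,i)·!(6-i) = 15·1 + 6·0 + 1·1 = 16.
Total outcomes: 6! = 720.
Probability = 16/720 = 1/45.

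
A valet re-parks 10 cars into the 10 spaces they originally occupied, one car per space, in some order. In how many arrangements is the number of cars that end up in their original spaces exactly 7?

Pick the 7 fixed positions: C(10,7) = 120 ways.
The other 3 form a derangement: !3 = 2.
Total: 120 × 2 = 240.

240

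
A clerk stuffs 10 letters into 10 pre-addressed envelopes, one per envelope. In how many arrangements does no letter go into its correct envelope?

1334961

Recurrence: !10 = 9·(!9 + !8).
!10 = 9·(133496 + 14833) = 9·148329 = 1334961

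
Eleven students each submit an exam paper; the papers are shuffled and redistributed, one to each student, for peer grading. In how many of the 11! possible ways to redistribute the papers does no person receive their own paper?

By inclusion-exclusion, !11 = Σ (-1)^k · 11!/k! for k=0..11
= 11! - 11!/1! + 11!/2! - 11!/3! + 11!/4! - 11!/5! + 11!/6! - 11!/7! + 11!/8! - 11!/9! + 11!/10! - 11!/11!
= 39916800 - 39916800 + 19958400 - 6652800 + 1663200 - 332640 + 55440 - 7920 + 990 - 110 + 11 - 1
= 14684570

14684570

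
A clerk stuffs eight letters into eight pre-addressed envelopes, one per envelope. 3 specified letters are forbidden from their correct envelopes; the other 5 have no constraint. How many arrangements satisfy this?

27240

Inclusion-exclusion on the 3 forbidden self-matches:
Σ_{j=0}^{3} (-1)^j C(3,j)(8-j)!
= C(3,0)·8! - C(3,1)·7! + C(3,2)·6! - C(3,3)·5!
= 40320 - 15120 + 2160 - 120
= 27240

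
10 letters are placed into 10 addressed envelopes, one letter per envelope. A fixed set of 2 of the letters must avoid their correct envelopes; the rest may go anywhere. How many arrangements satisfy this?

Let A_j be the event that the j-th constrained one is fixed. By inclusion-exclusion over the 2 events:
Σ_{j=0}^{2} (-1)^j C(2,j)(10-j)!
= C(2,0)·10! - C(2,1)·9! + C(2,2)·8!
= 3628800 - 725760 + 40320
= 2943360

2943360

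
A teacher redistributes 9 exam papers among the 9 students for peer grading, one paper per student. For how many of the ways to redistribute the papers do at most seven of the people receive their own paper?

Sum C(9,i)·!(9-i) for i = 0..7:
  i=0: C(9,0)·!9 = 1·133496 = 133496
  i=1: C(9,1)·!8 = 9·14833 = 133497
  i=2: C(9,2)·!7 = 36·1854 = 66744
  i=3: C(9,3)·!6 = 84·265 = 22260
  i=4: C(9,4)·!5 = 126·44 = 5544
  i=5: C(9,5)·!4 = 126·9 = 1134
  i=6: C(9,6)·!3 = 84·2 = 168
  i=7: C(9,7)·!2 = 36·1 = 36
Total = 362879.

362879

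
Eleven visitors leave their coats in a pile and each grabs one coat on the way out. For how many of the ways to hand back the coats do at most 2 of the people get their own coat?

# with exactly i fixed is C(11,i)·!(11-i); sum over i=0..2:
  i=0: C(11,0)·!11 = 1·14684570 = 14684570
  i=1: C(11,1)·!10 = 11·1334961 = 14684571
  i=2: C(11,2)·!9 = 55·133496 = 7342280
Total = 36711421.

36711421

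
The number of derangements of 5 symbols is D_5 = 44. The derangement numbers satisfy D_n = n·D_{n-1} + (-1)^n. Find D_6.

D_6 = 6·44 + 1 = 265.

265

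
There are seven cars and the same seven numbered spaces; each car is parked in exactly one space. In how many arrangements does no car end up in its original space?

Recurrence: !7 = 6·(!6 + !5).
!7 = 6·(265 + 44) = 6·309 = 1854

1854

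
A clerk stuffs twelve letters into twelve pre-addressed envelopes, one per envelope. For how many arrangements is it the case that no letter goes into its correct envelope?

176214841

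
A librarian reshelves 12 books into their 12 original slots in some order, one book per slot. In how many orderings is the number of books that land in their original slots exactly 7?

34848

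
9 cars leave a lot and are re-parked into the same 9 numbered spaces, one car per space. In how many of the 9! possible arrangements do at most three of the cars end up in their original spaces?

355997

# with exactly i fixed is C(9,i)·!(9-i); sum over i=0..3:
  i=0: C(9,0)·!9 = 1·133496 = 133496
  i=1: C(9,1)·!8 = 9·14833 = 133497
  i=2: C(9,2)·!7 = 36·1854 = 66744
  i=3: C(9,3)·!6 = 84·265 = 22260
Total = 355997.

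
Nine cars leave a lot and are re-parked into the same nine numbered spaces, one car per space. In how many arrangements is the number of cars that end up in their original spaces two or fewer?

333737

Sum C(9,i)·!(9-i) for i = 0..2:
  i=0: C(9,0)·!9 = 1·133496 = 133496
  i=1: C(9,1)·!8 = 9·14833 = 133497
  i=2: C(9,2)·!7 = 36·1854 = 66744
Total = 333737.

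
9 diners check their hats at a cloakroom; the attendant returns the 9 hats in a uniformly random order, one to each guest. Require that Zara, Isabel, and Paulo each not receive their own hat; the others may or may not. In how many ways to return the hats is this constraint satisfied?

256320

Inclusion-exclusion on the 3 forbidden self-matches:
Σ_{j=0}^{3} (-1)^j C(3,j)(9-j)!
= C(3,0)·9! - C(3,1)·8! + C(3,2)·7! - C(3,3)·6!
= 362880 - 120960 + 15120 - 720
= 256320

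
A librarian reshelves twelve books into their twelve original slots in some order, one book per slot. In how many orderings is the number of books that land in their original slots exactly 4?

7342335

Pick the 4 fixed positions: C(12,4) = 495 ways.
The remaining 8 must be deranged: !8 = 14833.
Total: 495 × 14833 = 7342335.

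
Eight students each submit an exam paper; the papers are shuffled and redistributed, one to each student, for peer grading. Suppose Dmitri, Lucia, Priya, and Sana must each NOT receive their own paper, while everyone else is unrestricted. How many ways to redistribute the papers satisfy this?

24024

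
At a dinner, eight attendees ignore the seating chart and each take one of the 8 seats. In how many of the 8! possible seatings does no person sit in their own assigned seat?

14833

Recurrence: !8 = 8·!7 + (-1)^8.
!8 = 8·1854 + 1 = 14833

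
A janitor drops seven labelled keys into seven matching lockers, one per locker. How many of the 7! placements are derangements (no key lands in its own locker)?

1854

The number of derangements of 7 is !7 = Σ_{k=0}^{7} (-1)^k·7!/k!
= 7! - 7!/1! + 7!/2! - 7!/3! + 7!/4! - 7!/5! + 7!/6! - 7!/7!
= 5040 - 5040 + 2520 - 840 + 210 - 42 + 7 - 1
= 1854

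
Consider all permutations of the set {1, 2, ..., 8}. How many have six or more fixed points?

29

Sum C(8,i)·!(8-i) for i = 6..8:
  i=6: C(8,6)·!2 = 28·1 = 28
  i=7: C(8,7)·!1 = 8·0 = 0
  i=8: C(8,8)·!0 = 1·1 = 1
Total = 29.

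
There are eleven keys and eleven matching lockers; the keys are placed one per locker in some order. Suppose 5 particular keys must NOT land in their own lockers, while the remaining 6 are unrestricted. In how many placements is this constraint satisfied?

25022880

Inclusion-exclusion on the 5 forbidden self-matches:
Σ_{j=0}^{5} (-1)^j C(5,j)(11-j)!
= C(5,0)·11! - C(5,1)·10! + C(5,2)·9! - C(5,3)·8! + C(5,4)·7! - C(5,5)·6!
= 39916800 - 18144000 + 3628800 - 403200 + 25200 - 720
= 25022880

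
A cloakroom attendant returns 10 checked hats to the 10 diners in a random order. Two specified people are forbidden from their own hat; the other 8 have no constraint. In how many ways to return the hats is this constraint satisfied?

Inclusion-exclusion on the 2 forbidden self-matches:
Σ_{j=0}^{2} (-1)^j C(2,j)(10-j)!
= C(2,0)·10! - C(2,1)·9! + C(2,2)·8!
= 3628800 - 725760 + 40320
= 2943360

2943360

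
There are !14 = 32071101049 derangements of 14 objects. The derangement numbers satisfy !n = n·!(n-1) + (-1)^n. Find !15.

!15 = 15·32071101049 - 1 = 481066515734.

481066515734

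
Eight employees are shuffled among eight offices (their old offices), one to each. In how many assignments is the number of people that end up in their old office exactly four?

Choose which 4 of the 8 are fixed: C(8,4) = 70.
The other 4 form a derangement: !4 = 9.
Total: 70 × 9 = 630.

630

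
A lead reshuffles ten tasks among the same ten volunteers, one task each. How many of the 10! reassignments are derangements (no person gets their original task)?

1334961

Use !n = n·!(n-1) + (-1)^n.
!10 = 10·133496 + 1 = 1334961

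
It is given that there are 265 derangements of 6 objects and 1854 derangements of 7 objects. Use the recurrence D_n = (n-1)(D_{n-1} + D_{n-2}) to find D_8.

14833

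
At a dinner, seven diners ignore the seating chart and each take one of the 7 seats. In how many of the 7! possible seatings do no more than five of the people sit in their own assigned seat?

5039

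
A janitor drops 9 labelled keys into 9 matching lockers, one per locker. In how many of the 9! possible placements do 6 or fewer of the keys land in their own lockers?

362843

# with exactly i fixed is C(9,i)·!(9-i); sum over i=0..6:
  i=0: C(9,0)·!9 = 1·133496 = 133496
  i=1: C(9,1)·!8 = 9·14833 = 133497
  i=2: C(9,2)·!7 = 36·1854 = 66744
  i=3: C(9,3)·!6 = 84·265 = 22260
  i=4: C(9,4)·!5 = 126·44 = 5544
  i=5: C(9,5)·!4 = 126·9 = 1134
  i=6: C(9,6)·!3 = 84·2 = 168
Total = 362843.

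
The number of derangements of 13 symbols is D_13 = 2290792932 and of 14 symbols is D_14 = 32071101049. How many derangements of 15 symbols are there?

481066515734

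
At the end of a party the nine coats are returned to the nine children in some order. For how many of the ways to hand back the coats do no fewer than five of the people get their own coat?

1339

# with exactly i fixed is C(9,i)·!(9-i); sum over i=5..9:
  i=5: C(9,5)·!4 = 126·9 = 1134
  i=6: C(9,6)·!3 = 84·2 = 168
  i=7: C(9,7)·!2 = 36·1 = 36
  i=8: C(9,8)·!1 = 9·0 = 0
  i=9: C(9,9)·!0 = 1·1 = 1
Total = 1339.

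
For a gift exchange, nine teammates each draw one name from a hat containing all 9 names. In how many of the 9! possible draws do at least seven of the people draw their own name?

37

# with exactly i fixed is C(9,i)·!(9-i); sum over i=7..9:
  i=7: C(9,7)·!2 = 36·1 = 36
  i=8: C(9,8)·!1 = 9·0 = 0
  i=9: C(9,9)·!0 = 1·1 = 1
Total = 37.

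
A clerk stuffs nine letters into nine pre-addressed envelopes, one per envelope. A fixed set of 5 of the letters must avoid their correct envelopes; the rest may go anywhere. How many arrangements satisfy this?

205056

Let A_j be the event that the j-th constrained one is fixed. By inclusion-exclusion over the 5 events:
Σ_{j=0}^{5} (-1)^j C(5,j)(9-j)!
= C(5,0)·9! - C(5,1)·8! + C(5,2)·7! - C(5,3)·6! + C(5,4)·5! - C(5,5)·4!
= 362880 - 201600 + 50400 - 7200 + 600 - 24
= 205056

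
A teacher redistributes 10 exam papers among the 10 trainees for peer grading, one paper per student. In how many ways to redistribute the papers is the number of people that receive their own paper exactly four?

Pick the 4 fixed positions: C(10,4) = 210 ways.
The other 6 form a derangement: !6 = 265.
Total: 210 × 265 = 55650.

55650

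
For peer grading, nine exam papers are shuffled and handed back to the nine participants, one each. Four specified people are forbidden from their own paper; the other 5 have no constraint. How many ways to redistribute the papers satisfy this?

Inclusion-exclusion on the 4 forbidden self-matches:
Σ_{j=0}^{4} (-1)^j C(4,j)(9-j)!
= C(4,0)·9! - C(4,1)·8! + C(4,2)·7! - C(4,3)·6! + C(4,4)·5!
= 362880 - 161280 + 30240 - 2880 + 120
= 229080

229080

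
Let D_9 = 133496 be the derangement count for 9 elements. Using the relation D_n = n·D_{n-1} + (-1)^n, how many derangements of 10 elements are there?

D_10 = 10·133496 + 1 = 1334961.

1334961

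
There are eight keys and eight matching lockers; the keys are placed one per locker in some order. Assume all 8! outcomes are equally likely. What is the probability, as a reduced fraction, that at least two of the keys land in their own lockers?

2131/8064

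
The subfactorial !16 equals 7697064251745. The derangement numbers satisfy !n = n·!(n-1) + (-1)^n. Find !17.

130850092279664

!17 = 17·7697064251745 - 1 = 130850092279664.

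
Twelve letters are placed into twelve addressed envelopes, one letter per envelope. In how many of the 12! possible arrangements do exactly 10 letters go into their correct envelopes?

66

Pick the 10 fixed positions: C(12,10) = 66 ways.
The other 2 form a derangement: !2 = 1.
Total: 66 × 1 = 66.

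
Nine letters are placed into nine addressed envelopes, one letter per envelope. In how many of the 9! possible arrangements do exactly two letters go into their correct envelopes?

Pick the 2 fixed positions: C(9,2) = 36 ways.
The other 7 form a derangement: !7 = 1854.
Total: 36 × 1854 = 66744.

66744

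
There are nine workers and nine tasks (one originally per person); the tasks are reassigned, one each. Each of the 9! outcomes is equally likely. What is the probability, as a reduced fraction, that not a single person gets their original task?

16687/45360

Favorable outcomes: !9 = 133496.
Total outcomes: 9! = 362880.
Probability = 133496/362880 = 16687/45360.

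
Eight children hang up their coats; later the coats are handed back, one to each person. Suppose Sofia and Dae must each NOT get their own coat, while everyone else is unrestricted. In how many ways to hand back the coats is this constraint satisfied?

30960

Let A_j be the event that the j-th constrained one is fixed. By inclusion-exclusion over the 2 events:
Σ_{j=0}^{2} (-1)^j C(2,j)(8-j)!
= C(2,0)·8! - C(2,1)·7! + C(2,2)·6!
= 40320 - 10080 + 720
= 30960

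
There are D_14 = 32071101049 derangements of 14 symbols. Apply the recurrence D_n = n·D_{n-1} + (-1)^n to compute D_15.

481066515734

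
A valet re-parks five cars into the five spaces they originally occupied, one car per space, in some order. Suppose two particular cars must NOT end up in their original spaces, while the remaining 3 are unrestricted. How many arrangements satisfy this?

78

Let A_j be the event that the j-th constrained one is fixed. By inclusion-exclusion over the 2 events:
Σ_{j=0}^{2} (-1)^j C(2,j)(5-j)!
= C(2,0)·5! - C(2,1)·4! + C(2,2)·3!
= 120 - 48 + 6
= 78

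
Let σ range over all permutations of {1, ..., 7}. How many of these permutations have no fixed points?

1854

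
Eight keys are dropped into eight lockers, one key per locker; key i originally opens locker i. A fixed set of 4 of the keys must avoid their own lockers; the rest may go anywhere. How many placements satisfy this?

Inclusion-exclusion on the 4 forbidden self-matches:
Σ_{j=0}^{4} (-1)^j C(4,j)(8-j)!
= C(4,0)·8! - C(4,1)·7! + C(4,2)·6! - C(4,3)·5! + C(4,4)·4!
= 40320 - 20160 + 4320 - 480 + 24
= 24024

24024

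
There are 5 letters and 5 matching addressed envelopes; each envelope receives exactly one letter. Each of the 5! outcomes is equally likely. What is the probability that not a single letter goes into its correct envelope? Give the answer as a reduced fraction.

11/30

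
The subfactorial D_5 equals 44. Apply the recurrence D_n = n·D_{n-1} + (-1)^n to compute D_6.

265

D_6 = 6·44 + 1 = 265.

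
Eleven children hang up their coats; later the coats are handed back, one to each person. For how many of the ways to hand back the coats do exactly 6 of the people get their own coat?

20328

Choose which 6 of the 11 are fixed: C(11,6) = 462.
The remaining 5 must be deranged: !5 = 44.
Total: 462 × 44 = 20328.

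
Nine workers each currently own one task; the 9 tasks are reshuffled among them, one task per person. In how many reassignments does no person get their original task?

133496

Use !n = n·!(n-1) + (-1)^n.
!9 = 9·14833 - 1 = 133496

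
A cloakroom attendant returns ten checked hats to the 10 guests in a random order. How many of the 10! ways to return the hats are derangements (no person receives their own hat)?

1334961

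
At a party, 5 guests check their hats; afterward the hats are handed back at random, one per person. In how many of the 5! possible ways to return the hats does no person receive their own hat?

44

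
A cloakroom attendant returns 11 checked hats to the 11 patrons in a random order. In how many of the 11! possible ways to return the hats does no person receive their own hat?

14684570

Recurrence: !11 = 11·!10 + (-1)^11.
!11 = 11·1334961 - 1 = 14684570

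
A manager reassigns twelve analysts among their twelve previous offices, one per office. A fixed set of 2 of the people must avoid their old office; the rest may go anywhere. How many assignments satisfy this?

Let A_j be the event that the j-th constrained one is fixed. By inclusion-exclusion over the 2 events:
Σ_{j=0}^{2} (-1)^j C(2,j)(12-j)!
= C(2,0)·12! - C(2,1)·11! + C(2,2)·10!
= 479001600 - 79833600 + 3628800
= 402796800

402796800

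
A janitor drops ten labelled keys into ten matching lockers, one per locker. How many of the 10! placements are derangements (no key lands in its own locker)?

The number of derangements of 10 is !10 = Σ_{k=0}^{10} (-1)^k·10!/k!
= 10! - 10!/1! + 10!/2! - 10!/3! + 10!/4! - 10!/5! + 10!/6! - 10!/7! + 10!/8! - 10!/9! + 10!/10!
= 3628800 - 3628800 + 1814400 - 604800 + 151200 - 30240 + 5040 - 720 + 90 - 10 + 1
= 1334961

1334961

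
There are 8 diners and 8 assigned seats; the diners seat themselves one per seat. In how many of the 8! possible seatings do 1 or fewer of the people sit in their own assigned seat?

29665

# with exactly i fixed is C(8,i)·!(8-i); sum over i=0..1:
  i=0: C(8,0)·!8 = 1·14833 = 14833
  i=1: C(8,1)·!7 = 8·1854 = 14832
Total = 29665.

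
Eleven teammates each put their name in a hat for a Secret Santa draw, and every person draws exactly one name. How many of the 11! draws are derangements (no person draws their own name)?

!11 is the nearest integer to 11!/e.
11! = 39916800, and 39916800/e ≈ 14684570.08, so !11 = 14684570.

14684570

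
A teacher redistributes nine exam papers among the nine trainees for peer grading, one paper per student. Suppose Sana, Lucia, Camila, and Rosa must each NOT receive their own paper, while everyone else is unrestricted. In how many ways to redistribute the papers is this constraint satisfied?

229080

Inclusion-exclusion on the 4 forbidden self-matches:
Σ_{j=0}^{4} (-1)^j C(4,j)(9-j)!
= C(4,0)·9! - C(4,1)·8! + C(4,2)·7! - C(4,3)·6! + C(4,4)·5!
= 362880 - 161280 + 30240 - 2880 + 120
= 229080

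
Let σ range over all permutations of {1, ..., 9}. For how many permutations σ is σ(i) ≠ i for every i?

133496

The subfactorial !9 = [9!/e] (nearest integer).
9! = 362880, and 362880/e ≈ 133496.09, so !9 = 133496.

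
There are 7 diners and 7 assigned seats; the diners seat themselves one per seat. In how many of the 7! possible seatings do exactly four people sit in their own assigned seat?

70

Pick the 4 fixed positions: C(7,4) = 35 ways.
The remaining 3 must be deranged: !3 = 2.
Total: 35 × 2 = 70.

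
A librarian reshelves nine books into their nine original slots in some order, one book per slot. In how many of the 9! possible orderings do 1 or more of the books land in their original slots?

229384

Sum C(9,i)·!(9-i) for i = 1..9:
  i=1: C(9,1)·!8 = 9·14833 = 133497
  i=2: C(9,2)·!7 = 36·1854 = 66744
  i=3: C(9,3)·!6 = 84·265 = 22260
  i=4: C(9,4)·!5 = 126·44 = 5544
  i=5: C(9,5)·!4 = 126·9 = 1134
  i=6: C(9,6)·!3 = 84·2 = 168
  i=7: C(9,7)·!2 = 36·1 = 36
  i=8: C(9,8)·!1 = 9·0 = 0
  i=9: C(9,9)·!0 = 1·1 = 1
Total = 229384.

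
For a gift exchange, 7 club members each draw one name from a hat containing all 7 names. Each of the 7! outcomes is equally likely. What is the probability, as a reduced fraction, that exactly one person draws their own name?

Favorable outcomes: C(7,1)·!6 = 7·265 = 1855.
Total outcomes: 7! = 5040.
Probability = 1855/5040 = 53/144.

53/144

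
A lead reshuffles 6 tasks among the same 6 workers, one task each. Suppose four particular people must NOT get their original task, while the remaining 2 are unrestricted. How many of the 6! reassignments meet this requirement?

Let A_j be the event that the j-th constrained one is fixed. By inclusion-exclusion over the 4 events:
Σ_{j=0}^{4} (-1)^j C(4,j)(6-j)!
= C(4,0)·6! - C(4,1)·5! + C(4,2)·4! - C(4,3)·3! + C(4,4)·2!
= 720 - 480 + 144 - 24 + 2
= 362

362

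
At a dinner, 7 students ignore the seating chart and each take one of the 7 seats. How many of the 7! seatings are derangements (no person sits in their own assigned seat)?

1854

!7 is the nearest integer to 7!/e.
7! = 5040, and 5040/e ≈ 1854.11, so !7 = 1854.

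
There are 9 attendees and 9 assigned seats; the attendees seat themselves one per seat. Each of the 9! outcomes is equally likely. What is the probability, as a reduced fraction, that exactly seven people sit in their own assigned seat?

Favorable outcomes: C(9,7)·!2 = 36·1 = 36.
Total outcomes: 9! = 362880.
Probability = 36/362880 = 1/10080.

1/10080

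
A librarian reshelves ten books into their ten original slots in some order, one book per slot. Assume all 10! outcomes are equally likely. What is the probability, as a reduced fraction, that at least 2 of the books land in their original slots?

Favorable outcomes: Σ_{i≥2} C(10,i)·!(10-i) = 45·14833 + 120·1854 + 210·265 + 252·44 + 210·9 + 120·2 + 45·1 + 10·0 + 1·1 = 958879.
Total outcomes: 10! = 3628800.
Probability = 958879/3628800 = 958879/3628800.

958879/3628800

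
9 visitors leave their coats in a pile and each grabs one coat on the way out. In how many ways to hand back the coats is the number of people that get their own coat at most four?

361541

Sum C(9,i)·!(9-i) for i = 0..4:
  i=0: C(9,0)·!9 = 1·133496 = 133496
  i=1: C(9,1)·!8 = 9·14833 = 133497
  i=2: C(9,2)·!7 = 36·1854 = 66744
  i=3: C(9,3)·!6 = 84·265 = 22260
  i=4: C(9,4)·!5 = 126·44 = 5544
Total = 361541.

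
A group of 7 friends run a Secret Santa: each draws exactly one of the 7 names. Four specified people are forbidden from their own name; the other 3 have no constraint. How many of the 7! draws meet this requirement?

Inclusion-exclusion on the 4 forbidden self-matches:
Σ_{j=0}^{4} (-1)^j C(4,j)(7-j)!
= C(4,0)·7! - C(4,1)·6! + C(4,2)·5! - C(4,3)·4! + C(4,4)·3!
= 5040 - 2880 + 720 - 96 + 6
= 2790

2790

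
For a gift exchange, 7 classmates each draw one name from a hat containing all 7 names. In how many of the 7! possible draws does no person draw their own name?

1854

The subfactorial !7 = [7!/e] (nearest integer).
7! = 5040, and 5040/e ≈ 1854.11, so !7 = 1854.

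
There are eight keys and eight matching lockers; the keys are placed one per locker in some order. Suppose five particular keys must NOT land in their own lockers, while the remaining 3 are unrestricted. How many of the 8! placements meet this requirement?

Inclusion-exclusion on the 5 forbidden self-matches:
Σ_{j=0}^{5} (-1)^j C(5,j)(8-j)!
= C(5,0)·8! - C(5,1)·7! + C(5,2)·6! - C(5,3)·5! + C(5,4)·4! - C(5,5)·3!
= 40320 - 25200 + 7200 - 1200 + 120 - 6
= 21234

21234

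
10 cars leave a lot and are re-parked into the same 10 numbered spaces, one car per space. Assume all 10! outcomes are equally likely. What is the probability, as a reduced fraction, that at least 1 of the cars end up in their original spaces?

Favorable outcomes: Σ_{i≥1} C(10,i)·!(10-i) = 10·133496 + 45·14833 + 120·1854 + 210·265 + 252·44 + 210·9 + 120·2 + 45·1 + 10·0 + 1·1 = 2293839.
Total outcomes: 10! = 3628800.
Probability = 2293839/3628800 = 28319/44800.

28319/44800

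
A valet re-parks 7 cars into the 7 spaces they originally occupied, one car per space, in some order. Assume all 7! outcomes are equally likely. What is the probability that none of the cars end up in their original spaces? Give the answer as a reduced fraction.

Favorable outcomes: !7 = 1854.
Total outcomes: 7! = 5040.
Probability = 1854/5040 = 103/280.

103/280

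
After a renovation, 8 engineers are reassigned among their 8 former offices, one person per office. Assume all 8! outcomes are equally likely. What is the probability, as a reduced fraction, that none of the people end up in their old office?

2119/5760

Favorable outcomes: !8 = 14833.
Total outcomes: 8! = 40320.
Probability = 14833/40320 = 2119/5760.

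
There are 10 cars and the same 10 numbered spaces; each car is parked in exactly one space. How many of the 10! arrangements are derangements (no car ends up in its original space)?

1334961

Recurrence: !10 = 10·!9 + (-1)^10.
!10 = 10·133496 + 1 = 1334961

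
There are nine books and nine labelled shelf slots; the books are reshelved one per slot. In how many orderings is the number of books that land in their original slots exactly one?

133497

Pick the single fixed position: C(9,1) = 9 ways.
The other 8 form a derangement: !8 = 14833.
Total: 9 × 14833 = 133497.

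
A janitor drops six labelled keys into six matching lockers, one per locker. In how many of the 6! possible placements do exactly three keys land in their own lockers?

40

Pick the 3 fixed positions: C(6,3) = 20 ways.
The other 3 form a derangement: !3 = 2.
Total: 20 × 2 = 40.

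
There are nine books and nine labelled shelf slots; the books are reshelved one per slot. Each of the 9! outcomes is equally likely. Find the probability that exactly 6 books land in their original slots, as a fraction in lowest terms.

1/2160

Favorable outcomes: C(9,6)·!3 = 84·2 = 168.
Total outcomes: 9! = 362880.
Probability = 168/362880 = 1/2160.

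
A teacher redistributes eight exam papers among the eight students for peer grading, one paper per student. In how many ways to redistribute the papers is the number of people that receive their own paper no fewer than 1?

Sum C(8,i)·!(8-i) for i = 1..8:
  i=1: C(8,1)·!7 = 8·1854 = 14832
  i=2: C(8,2)·!6 = 28·265 = 7420
  i=3: C(8,3)·!5 = 56·44 = 2464
  i=4: C(8,4)·!4 = 70·9 = 630
  i=5: C(8,5)·!3 = 56·2 = 112
  i=6: C(8,6)·!2 = 28·1 = 28
  i=7: C(8,7)·!1 = 8·0 = 0
  i=8: C(8,8)·!0 = 1·1 = 1
Total = 25487.

25487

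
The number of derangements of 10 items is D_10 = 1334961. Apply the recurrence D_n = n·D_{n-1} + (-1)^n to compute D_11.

D_11 = 11·1334961 - 1 = 14684570.

14684570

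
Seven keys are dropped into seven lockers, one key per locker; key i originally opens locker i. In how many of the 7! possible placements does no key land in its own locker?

By inclusion-exclusion, !7 = Σ (-1)^k · 7!/k! for k=0..7
= 7! - 7!/1! + 7!/2! - 7!/3! + 7!/4! - 7!/5! + 7!/6! - 7!/7!
= 5040 - 5040 + 2520 - 840 + 210 - 42 + 7 - 1
= 1854

1854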